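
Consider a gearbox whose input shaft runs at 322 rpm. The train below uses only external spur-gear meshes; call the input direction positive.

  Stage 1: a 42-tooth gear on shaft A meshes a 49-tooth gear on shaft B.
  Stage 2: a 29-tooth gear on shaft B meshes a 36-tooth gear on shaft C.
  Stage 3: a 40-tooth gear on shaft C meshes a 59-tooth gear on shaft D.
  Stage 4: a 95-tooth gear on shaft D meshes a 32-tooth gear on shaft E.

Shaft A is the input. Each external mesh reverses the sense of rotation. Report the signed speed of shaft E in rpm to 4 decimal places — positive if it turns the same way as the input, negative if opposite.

+447.4929 rpm (same as input, |ω| = 447.4929 rpm)

Stage 1 [42T→49T]: ω = 322.0000×42/49 = 276.0000 rpm, dir flips to −; running = −276.0000
Stage 2 [29T→36T]: ω = 276.0000×29/36 = 222.3333 rpm, dir flips to +; running = +222.3333
Stage 3 [40T→59T]: ω = 222.3333×40/59 = 150.7345 rpm, dir flips to −; running = −150.7345
Stage 4 [95T→32T]: ω = 150.7345×95/32 = 447.4929 rpm, dir flips to +; running = +447.4929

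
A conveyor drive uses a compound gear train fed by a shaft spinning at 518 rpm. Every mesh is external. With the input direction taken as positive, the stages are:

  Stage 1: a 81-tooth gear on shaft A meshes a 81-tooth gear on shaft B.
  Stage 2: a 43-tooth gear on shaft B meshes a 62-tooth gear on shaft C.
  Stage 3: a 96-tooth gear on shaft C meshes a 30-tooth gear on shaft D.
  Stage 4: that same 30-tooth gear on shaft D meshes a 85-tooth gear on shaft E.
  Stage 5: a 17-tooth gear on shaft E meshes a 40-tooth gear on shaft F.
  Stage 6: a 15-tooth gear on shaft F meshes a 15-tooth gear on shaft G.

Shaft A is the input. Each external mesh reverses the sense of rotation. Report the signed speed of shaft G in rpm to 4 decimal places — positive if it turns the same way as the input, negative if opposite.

Stage 1 [81T→81T]: ω = 518.0000×81/81 = 518.0000 rpm, dir flips to −; running = −518.0000
Stage 2 [43T→62T]: ω = 518.0000×43/62 = 359.2581 rpm, dir flips to +; running = +359.2581
Stage 3 [96T→30T]: ω = 359.2581×96/30 = 1149.6258 rpm, dir flips to −; running = −1149.6258
Stage 4 [30T→85T]: ω = 1149.6258×30/85 = 405.7503 rpm, dir flips to +; running = +405.7503
Stage 5 [17T→40T]: ω = 405.7503×17/40 = 172.4439 rpm, dir flips to −; running = −172.4439
Stage 6 [15T→15T]: ω = 172.4439×15/15 = 172.4439 rpm, dir flips to +; running = +172.4439

+172.4439 rpm (same as input, |ω| = 172.4439 rpm)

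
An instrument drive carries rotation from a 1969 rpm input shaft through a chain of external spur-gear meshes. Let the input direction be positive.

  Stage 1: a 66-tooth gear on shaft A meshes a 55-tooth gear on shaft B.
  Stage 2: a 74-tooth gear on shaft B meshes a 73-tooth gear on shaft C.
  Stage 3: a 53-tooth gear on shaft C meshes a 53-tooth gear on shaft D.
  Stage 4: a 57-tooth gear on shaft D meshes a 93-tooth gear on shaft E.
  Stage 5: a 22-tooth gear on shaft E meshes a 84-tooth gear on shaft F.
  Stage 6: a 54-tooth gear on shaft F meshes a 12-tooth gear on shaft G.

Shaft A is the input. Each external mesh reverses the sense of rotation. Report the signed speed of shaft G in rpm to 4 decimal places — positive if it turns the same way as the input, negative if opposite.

Stage 1 [66T→55T]: ω = 1969.0000×66/55 = 2362.8000 rpm, dir flips to −; running = −2362.8000
Stage 2 [74T→73T]: ω = 2362.8000×74/73 = 2395.1671 rpm, dir flips to +; running = +2395.1671
Stage 3 [53T→53T]: ω = 2395.1671×53/53 = 2395.1671 rpm, dir flips to −; running = −2395.1671
Stage 4 [57T→93T]: ω = 2395.1671×57/93 = 1468.0057 rpm, dir flips to +; running = +1468.0057
Stage 5 [22T→84T]: ω = 1468.0057×22/84 = 384.4777 rpm, dir flips to −; running = −384.4777
Stage 6 [54T→12T]: ω = 384.4777×54/12 = 1730.1495 rpm, dir flips to +; running = +1730.1495

+1730.1495 rpm (same as input, |ω| = 1730.1495 rpm)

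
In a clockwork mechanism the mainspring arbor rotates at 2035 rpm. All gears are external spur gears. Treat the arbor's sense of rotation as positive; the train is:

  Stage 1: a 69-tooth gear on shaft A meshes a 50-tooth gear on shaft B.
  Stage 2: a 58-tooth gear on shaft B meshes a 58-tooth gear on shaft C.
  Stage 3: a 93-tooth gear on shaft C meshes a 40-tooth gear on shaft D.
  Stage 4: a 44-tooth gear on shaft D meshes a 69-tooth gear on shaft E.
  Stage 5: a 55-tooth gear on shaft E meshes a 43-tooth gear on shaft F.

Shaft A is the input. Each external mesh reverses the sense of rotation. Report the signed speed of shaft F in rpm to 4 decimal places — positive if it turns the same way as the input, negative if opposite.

Stage 1 [69T→50T]: ω = 2035.0000×69/50 = 2808.3000 rpm, dir flips to −; running = −2808.3000
Stage 2 [58T→58T]: ω = 2808.3000×58/58 = 2808.3000 rpm, dir flips to +; running = +2808.3000
Stage 3 [93T→40T]: ω = 2808.3000×93/40 = 6529.2975 rpm, dir flips to −; running = −6529.2975
Stage 4 [44T→69T]: ω = 6529.2975×44/69 = 4163.6100 rpm, dir flips to +; running = +4163.6100
Stage 5 [55T→43T]: ω = 4163.6100×55/43 = 5325.5477 rpm, dir flips to −; running = −5325.5477

-5325.5477 rpm (opposite to input, |ω| = 5325.5477 rpm)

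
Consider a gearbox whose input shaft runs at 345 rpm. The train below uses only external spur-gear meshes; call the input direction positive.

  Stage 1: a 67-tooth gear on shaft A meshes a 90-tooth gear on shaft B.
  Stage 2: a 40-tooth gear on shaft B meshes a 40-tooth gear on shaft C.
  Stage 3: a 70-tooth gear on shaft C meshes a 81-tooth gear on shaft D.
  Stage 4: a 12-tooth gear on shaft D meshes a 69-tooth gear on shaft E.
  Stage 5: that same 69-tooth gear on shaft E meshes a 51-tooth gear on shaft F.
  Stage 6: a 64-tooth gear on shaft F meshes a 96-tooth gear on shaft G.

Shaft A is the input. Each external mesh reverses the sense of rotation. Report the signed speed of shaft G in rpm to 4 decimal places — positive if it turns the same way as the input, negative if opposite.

+34.8164 rpm (same as input, |ω| = 34.8164 rpm)

Stage 1 [67T→90T]: ω = 345.0000×67/90 = 256.8333 rpm, dir flips to −; running = −256.8333
Stage 2 [40T→40T]: ω = 256.8333×40/40 = 256.8333 rpm, dir flips to +; running = +256.8333
Stage 3 [70T→81T]: ω = 256.8333×70/81 = 221.9547 rpm, dir flips to −; running = −221.9547
Stage 4 [12T→69T]: ω = 221.9547×12/69 = 38.6008 rpm, dir flips to +; running = +38.6008
Stage 5 [69T→51T]: ω = 38.6008×69/51 = 52.2246 rpm, dir flips to −; running = −52.2246
Stage 6 [64T→96T]: ω = 52.2246×64/96 = 34.8164 rpm, dir flips to +; running = +34.8164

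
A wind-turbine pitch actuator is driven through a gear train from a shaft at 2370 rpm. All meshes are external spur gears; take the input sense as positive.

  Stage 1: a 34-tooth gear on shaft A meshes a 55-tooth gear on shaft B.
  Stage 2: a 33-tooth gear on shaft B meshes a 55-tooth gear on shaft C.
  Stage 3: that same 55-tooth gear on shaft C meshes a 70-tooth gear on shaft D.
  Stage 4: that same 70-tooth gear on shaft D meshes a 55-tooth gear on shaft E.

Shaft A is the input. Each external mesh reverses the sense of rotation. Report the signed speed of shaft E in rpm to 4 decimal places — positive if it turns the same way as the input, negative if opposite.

Stage 1 [34T→55T]: ω = 2370.0000×34/55 = 1465.0909 rpm, dir flips to −; running = −1465.0909
Stage 2 [33T→55T]: ω = 1465.0909×33/55 = 879.0545 rpm, dir flips to +; running = +879.0545
Stage 3 [55T→70T]: ω = 879.0545×55/70 = 690.6857 rpm, dir flips to −; running = −690.6857
Stage 4 [70T→55T]: ω = 690.6857×70/55 = 879.0545 rpm, dir flips to +; running = +879.0545

+879.0545 rpm (same as input, |ω| = 879.0545 rpm)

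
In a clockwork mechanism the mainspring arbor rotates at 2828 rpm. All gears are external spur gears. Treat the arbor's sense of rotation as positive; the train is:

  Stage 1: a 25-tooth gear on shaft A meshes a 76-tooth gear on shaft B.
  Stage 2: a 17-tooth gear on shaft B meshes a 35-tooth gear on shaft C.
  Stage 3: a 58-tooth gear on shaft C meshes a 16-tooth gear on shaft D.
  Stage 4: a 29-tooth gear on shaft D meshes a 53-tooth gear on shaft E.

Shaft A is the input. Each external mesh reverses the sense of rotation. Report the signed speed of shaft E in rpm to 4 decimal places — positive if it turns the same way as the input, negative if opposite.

Stage 1 [25T→76T]: ω = 2828.0000×25/76 = 930.2632 rpm, dir flips to −; running = −930.2632
Stage 2 [17T→35T]: ω = 930.2632×17/35 = 451.8421 rpm, dir flips to +; running = +451.8421
Stage 3 [58T→16T]: ω = 451.8421×58/16 = 1637.9276 rpm, dir flips to −; running = −1637.9276
Stage 4 [29T→53T]: ω = 1637.9276×29/53 = 896.2246 rpm, dir flips to +; running = +896.2246

+896.2246 rpm (same as input, |ω| = 896.2246 rpm)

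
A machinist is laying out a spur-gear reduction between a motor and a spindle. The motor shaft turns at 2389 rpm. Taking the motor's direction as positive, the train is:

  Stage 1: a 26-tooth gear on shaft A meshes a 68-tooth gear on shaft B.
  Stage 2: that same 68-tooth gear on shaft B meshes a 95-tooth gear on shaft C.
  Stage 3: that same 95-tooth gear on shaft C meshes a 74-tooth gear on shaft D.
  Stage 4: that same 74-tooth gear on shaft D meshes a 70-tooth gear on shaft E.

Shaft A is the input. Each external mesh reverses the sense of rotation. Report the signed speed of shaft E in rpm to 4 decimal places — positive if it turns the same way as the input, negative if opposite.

Stage 1 [26T→68T]: ω = 2389.0000×26/68 = 913.4412 rpm, dir flips to −; running = −913.4412
Stage 2 [68T→95T]: ω = 913.4412×68/95 = 653.8316 rpm, dir flips to +; running = +653.8316
Stage 3 [95T→74T]: ω = 653.8316×95/74 = 839.3784 rpm, dir flips to −; running = −839.3784
Stage 4 [74T→70T]: ω = 839.3784×74/70 = 887.3429 rpm, dir flips to +; running = +887.3429

+887.3429 rpm (same as input, |ω| = 887.3429 rpm)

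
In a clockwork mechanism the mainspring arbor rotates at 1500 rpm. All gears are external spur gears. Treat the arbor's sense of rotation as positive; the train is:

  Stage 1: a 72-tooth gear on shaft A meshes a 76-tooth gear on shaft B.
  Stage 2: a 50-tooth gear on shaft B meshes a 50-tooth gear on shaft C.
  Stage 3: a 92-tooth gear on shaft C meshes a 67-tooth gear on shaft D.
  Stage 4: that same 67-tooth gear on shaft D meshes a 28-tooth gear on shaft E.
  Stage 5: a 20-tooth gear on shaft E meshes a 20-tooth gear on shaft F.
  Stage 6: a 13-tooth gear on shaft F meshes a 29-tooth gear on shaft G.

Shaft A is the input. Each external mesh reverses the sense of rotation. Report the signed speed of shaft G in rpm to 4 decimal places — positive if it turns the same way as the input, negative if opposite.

Stage 1 [72T→76T]: ω = 1500.0000×72/76 = 1421.0526 rpm, dir flips to −; running = −1421.0526
Stage 2 [50T→50T]: ω = 1421.0526×50/50 = 1421.0526 rpm, dir flips to +; running = +1421.0526
Stage 3 [92T→67T]: ω = 1421.0526×92/67 = 1951.2962 rpm, dir flips to −; running = −1951.2962
Stage 4 [67T→28T]: ω = 1951.2962×67/28 = 4669.1729 rpm, dir flips to +; running = +4669.1729
Stage 5 [20T→20T]: ω = 4669.1729×20/20 = 4669.1729 rpm, dir flips to −; running = −4669.1729
Stage 6 [13T→29T]: ω = 4669.1729×13/29 = 2093.0775 rpm, dir flips to +; running = +2093.0775

+2093.0775 rpm (same as input, |ω| = 2093.0775 rpm)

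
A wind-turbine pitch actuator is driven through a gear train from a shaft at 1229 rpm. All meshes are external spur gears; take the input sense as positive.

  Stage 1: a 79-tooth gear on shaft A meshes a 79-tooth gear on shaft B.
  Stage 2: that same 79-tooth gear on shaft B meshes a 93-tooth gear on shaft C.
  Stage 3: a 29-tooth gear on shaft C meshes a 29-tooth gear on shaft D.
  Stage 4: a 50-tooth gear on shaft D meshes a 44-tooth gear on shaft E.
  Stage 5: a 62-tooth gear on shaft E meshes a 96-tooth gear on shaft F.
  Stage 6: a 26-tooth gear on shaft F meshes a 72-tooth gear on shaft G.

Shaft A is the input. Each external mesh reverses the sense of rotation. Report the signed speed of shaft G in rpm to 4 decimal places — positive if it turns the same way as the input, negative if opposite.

+276.6780 rpm (same as input, |ω| = 276.6780 rpm)

Stage 1 [79T→79T]: ω = 1229.0000×79/79 = 1229.0000 rpm, dir flips to −; running = −1229.0000
Stage 2 [79T→93T]: ω = 1229.0000×79/93 = 1043.9892 rpm, dir flips to +; running = +1043.9892
Stage 3 [29T→29T]: ω = 1043.9892×29/29 = 1043.9892 rpm, dir flips to −; running = −1043.9892
Stage 4 [50T→44T]: ω = 1043.9892×50/44 = 1186.3514 rpm, dir flips to +; running = +1186.3514
Stage 5 [62T→96T]: ω = 1186.3514×62/96 = 766.1853 rpm, dir flips to −; running = −766.1853
Stage 6 [26T→72T]: ω = 766.1853×26/72 = 276.6780 rpm, dir flips to +; running = +276.6780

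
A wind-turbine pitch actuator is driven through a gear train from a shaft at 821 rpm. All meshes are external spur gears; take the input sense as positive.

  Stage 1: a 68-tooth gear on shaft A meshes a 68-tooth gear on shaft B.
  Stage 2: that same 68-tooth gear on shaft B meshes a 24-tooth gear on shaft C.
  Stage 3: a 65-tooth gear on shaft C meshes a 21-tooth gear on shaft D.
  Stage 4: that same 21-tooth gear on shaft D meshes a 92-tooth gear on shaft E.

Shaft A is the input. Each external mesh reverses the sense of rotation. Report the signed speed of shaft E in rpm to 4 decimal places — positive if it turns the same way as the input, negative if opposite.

Stage 1 [68T→68T]: ω = 821.0000×68/68 = 821.0000 rpm, dir flips to −; running = −821.0000
Stage 2 [68T→24T]: ω = 821.0000×68/24 = 2326.1667 rpm, dir flips to +; running = +2326.1667
Stage 3 [65T→21T]: ω = 2326.1667×65/21 = 7200.0397 rpm, dir flips to −; running = −7200.0397
Stage 4 [21T→92T]: ω = 7200.0397×21/92 = 1643.4873 rpm, dir flips to +; running = +1643.4873

+1643.4873 rpm (same as input, |ω| = 1643.4873 rpm)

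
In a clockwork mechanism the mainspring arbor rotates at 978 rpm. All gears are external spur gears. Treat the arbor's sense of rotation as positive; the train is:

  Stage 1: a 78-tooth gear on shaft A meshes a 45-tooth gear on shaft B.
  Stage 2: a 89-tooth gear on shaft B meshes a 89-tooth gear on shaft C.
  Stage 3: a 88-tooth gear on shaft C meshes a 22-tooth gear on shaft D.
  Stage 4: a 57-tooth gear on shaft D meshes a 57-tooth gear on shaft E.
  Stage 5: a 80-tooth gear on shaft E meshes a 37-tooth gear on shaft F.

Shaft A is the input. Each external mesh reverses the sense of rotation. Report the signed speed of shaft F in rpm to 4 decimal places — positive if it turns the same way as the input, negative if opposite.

-14661.1892 rpm (opposite to input, |ω| = 14661.1892 rpm)

Stage 1 [78T→45T]: ω = 978.0000×78/45 = 1695.2000 rpm, dir flips to −; running = −1695.2000
Stage 2 [89T→89T]: ω = 1695.2000×89/89 = 1695.2000 rpm, dir flips to +; running = +1695.2000
Stage 3 [88T→22T]: ω = 1695.2000×88/22 = 6780.8000 rpm, dir flips to −; running = −6780.8000
Stage 4 [57T→57T]: ω = 6780.8000×57/57 = 6780.8000 rpm, dir flips to +; running = +6780.8000
Stage 5 [80T→37T]: ω = 6780.8000×80/37 = 14661.1892 rpm, dir flips to −; running = −14661.1892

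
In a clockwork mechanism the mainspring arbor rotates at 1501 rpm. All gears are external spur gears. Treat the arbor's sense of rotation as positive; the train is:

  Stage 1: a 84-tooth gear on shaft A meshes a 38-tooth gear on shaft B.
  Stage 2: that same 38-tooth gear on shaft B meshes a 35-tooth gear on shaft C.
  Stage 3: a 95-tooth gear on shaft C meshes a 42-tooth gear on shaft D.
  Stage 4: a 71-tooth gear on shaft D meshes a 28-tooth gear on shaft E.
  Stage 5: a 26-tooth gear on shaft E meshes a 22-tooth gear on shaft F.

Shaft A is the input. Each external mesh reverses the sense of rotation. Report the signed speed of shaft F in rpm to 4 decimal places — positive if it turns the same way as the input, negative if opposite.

Stage 1 [84T→38T]: ω = 1501.0000×84/38 = 3318.0000 rpm, dir flips to −; running = −3318.0000
Stage 2 [38T→35T]: ω = 3318.0000×38/35 = 3602.4000 rpm, dir flips to +; running = +3602.4000
Stage 3 [95T→42T]: ω = 3602.4000×95/42 = 8148.2857 rpm, dir flips to −; running = −8148.2857
Stage 4 [71T→28T]: ω = 8148.2857×71/28 = 20661.7245 rpm, dir flips to +; running = +20661.7245
Stage 5 [26T→22T]: ω = 20661.7245×26/22 = 24418.4017 rpm, dir flips to −; running = −24418.4017

-24418.4017 rpm (opposite to input, |ω| = 24418.4017 rpm)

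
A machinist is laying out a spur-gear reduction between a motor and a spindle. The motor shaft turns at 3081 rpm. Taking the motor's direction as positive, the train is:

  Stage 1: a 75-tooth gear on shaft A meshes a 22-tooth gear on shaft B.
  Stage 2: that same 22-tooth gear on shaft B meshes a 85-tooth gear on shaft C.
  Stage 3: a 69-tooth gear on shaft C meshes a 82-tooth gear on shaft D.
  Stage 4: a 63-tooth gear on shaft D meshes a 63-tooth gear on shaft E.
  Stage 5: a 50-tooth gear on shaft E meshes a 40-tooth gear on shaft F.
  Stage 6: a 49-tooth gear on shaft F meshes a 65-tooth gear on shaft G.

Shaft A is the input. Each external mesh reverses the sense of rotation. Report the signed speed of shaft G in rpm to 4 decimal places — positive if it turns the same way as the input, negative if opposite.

+2155.5694 rpm (same as input, |ω| = 2155.5694 rpm)

Stage 1 [75T→22T]: ω = 3081.0000×75/22 = 10503.4091 rpm, dir flips to −; running = −10503.4091
Stage 2 [22T→85T]: ω = 10503.4091×22/85 = 2718.5294 rpm, dir flips to +; running = +2718.5294
Stage 3 [69T→82T]: ω = 2718.5294×69/82 = 2287.5430 rpm, dir flips to −; running = −2287.5430
Stage 4 [63T→63T]: ω = 2287.5430×63/63 = 2287.5430 rpm, dir flips to +; running = +2287.5430
Stage 5 [50T→40T]: ω = 2287.5430×50/40 = 2859.4288 rpm, dir flips to −; running = −2859.4288
Stage 6 [49T→65T]: ω = 2859.4288×49/65 = 2155.5694 rpm, dir flips to +; running = +2155.5694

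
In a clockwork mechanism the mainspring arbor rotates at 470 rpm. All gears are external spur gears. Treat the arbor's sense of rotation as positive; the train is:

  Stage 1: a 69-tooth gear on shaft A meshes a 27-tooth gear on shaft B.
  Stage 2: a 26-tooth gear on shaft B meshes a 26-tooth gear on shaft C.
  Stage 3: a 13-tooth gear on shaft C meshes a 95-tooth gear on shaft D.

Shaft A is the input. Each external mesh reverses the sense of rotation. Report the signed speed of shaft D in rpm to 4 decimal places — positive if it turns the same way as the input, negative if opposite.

-164.3626 rpm (opposite to input, |ω| = 164.3626 rpm)

Stage 1 [69T→27T]: ω = 470.0000×69/27 = 1201.1111 rpm, dir flips to −; running = −1201.1111
Stage 2 [26T→26T]: ω = 1201.1111×26/26 = 1201.1111 rpm, dir flips to +; running = +1201.1111
Stage 3 [13T→95T]: ω = 1201.1111×13/95 = 164.3626 rpm, dir flips to −; running = −164.3626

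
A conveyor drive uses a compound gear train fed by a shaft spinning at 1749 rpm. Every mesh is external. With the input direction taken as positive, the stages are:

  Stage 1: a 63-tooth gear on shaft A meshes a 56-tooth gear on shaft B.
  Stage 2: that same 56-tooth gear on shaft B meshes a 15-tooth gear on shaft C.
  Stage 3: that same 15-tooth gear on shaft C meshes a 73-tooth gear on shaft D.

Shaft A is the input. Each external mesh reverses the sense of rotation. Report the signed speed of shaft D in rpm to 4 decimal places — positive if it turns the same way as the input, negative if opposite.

-1509.4110 rpm (opposite to input, |ω| = 1509.4110 rpm)

Stage 1 [63T→56T]: ω = 1749.0000×63/56 = 1967.6250 rpm, dir flips to −; running = −1967.6250
Stage 2 [56T→15T]: ω = 1967.6250×56/15 = 7345.8000 rpm, dir flips to +; running = +7345.8000
Stage 3 [15T→73T]: ω = 7345.8000×15/73 = 1509.4110 rpm, dir flips to −; running = −1509.4110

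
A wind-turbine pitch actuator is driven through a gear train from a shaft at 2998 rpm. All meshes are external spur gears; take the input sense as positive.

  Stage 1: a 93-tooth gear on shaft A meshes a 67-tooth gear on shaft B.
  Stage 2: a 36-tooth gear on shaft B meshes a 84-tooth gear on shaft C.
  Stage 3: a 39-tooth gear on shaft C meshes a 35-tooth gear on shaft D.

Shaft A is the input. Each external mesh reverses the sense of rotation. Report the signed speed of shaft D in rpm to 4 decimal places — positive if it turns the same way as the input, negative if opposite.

Stage 1 [93T→67T]: ω = 2998.0000×93/67 = 4161.4030 rpm, dir flips to −; running = −4161.4030
Stage 2 [36T→84T]: ω = 4161.4030×36/84 = 1783.4584 rpm, dir flips to +; running = +1783.4584
Stage 3 [39T→35T]: ω = 1783.4584×39/35 = 1987.2822 rpm, dir flips to −; running = −1987.2822

-1987.2822 rpm (opposite to input, |ω| = 1987.2822 rpm)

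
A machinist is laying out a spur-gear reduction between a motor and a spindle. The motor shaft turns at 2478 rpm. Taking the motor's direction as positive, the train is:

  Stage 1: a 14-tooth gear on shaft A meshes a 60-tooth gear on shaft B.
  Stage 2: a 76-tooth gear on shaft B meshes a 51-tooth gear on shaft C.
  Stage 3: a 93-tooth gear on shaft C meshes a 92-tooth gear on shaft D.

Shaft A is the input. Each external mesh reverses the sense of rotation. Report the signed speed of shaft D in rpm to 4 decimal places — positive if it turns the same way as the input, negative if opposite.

-870.9969 rpm (opposite to input, |ω| = 870.9969 rpm)

Stage 1 [14T→60T]: ω = 2478.0000×14/60 = 578.2000 rpm, dir flips to −; running = −578.2000
Stage 2 [76T→51T]: ω = 578.2000×76/51 = 861.6314 rpm, dir flips to +; running = +861.6314
Stage 3 [93T→92T]: ω = 861.6314×93/92 = 870.9969 rpm, dir flips to −; running = −870.9969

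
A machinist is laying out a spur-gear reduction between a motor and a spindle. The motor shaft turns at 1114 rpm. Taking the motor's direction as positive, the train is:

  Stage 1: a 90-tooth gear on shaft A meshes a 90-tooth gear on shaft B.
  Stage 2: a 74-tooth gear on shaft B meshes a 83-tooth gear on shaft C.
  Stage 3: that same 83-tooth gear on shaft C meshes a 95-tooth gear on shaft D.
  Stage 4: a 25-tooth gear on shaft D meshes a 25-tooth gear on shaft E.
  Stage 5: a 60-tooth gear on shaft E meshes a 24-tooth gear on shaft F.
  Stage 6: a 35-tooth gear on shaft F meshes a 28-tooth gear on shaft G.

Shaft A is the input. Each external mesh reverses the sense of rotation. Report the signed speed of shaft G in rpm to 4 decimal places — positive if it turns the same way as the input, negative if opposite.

+2711.7105 rpm (same as input, |ω| = 2711.7105 rpm)

Stage 1 [90T→90T]: ω = 1114.0000×90/90 = 1114.0000 rpm, dir flips to −; running = −1114.0000
Stage 2 [74T→83T]: ω = 1114.0000×74/83 = 993.2048 rpm, dir flips to +; running = +993.2048
Stage 3 [83T→95T]: ω = 993.2048×83/95 = 867.7474 rpm, dir flips to −; running = −867.7474
Stage 4 [25T→25T]: ω = 867.7474×25/25 = 867.7474 rpm, dir flips to +; running = +867.7474
Stage 5 [60T→24T]: ω = 867.7474×60/24 = 2169.3684 rpm, dir flips to −; running = −2169.3684
Stage 6 [35T→28T]: ω = 2169.3684×35/28 = 2711.7105 rpm, dir flips to +; running = +2711.7105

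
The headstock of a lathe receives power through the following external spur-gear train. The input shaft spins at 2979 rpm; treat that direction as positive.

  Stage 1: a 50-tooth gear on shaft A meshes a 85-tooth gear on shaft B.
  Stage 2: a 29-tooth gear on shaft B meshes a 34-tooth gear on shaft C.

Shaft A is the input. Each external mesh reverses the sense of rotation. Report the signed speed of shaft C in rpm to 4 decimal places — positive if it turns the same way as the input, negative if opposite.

+1494.6540 rpm (same as input, |ω| = 1494.6540 rpm)

Stage 1 [50T→85T]: ω = 2979.0000×50/85 = 1752.3529 rpm, dir flips to −; running = −1752.3529
Stage 2 [29T→34T]: ω = 1752.3529×29/34 = 1494.6540 rpm, dir flips to +; running = +1494.6540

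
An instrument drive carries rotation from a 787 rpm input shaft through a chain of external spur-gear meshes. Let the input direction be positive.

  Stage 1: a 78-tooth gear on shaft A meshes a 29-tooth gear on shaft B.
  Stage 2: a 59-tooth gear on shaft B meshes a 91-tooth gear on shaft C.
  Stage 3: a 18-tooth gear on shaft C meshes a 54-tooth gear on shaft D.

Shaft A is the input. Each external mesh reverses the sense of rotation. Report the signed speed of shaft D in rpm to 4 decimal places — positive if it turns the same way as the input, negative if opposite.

-457.4680 rpm (opposite to input, |ω| = 457.4680 rpm)

Stage 1 [78T→29T]: ω = 787.0000×78/29 = 2116.7586 rpm, dir flips to −; running = −2116.7586
Stage 2 [59T→91T]: ω = 2116.7586×59/91 = 1372.4039 rpm, dir flips to +; running = +1372.4039
Stage 3 [18T→54T]: ω = 1372.4039×18/54 = 457.4680 rpm, dir flips to −; running = −457.4680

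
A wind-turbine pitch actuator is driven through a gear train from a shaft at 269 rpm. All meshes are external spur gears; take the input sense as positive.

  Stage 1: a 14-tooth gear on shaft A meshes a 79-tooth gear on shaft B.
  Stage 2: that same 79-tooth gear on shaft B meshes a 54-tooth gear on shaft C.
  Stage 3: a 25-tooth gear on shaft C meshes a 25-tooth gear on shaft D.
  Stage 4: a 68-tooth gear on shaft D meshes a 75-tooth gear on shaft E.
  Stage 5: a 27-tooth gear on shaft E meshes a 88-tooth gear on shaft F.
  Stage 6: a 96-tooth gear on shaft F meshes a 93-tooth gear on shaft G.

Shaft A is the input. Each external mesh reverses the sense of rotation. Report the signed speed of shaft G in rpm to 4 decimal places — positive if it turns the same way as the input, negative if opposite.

Stage 1 [14T→79T]: ω = 269.0000×14/79 = 47.6709 rpm, dir flips to −; running = −47.6709
Stage 2 [79T→54T]: ω = 47.6709×79/54 = 69.7407 rpm, dir flips to +; running = +69.7407
Stage 3 [25T→25T]: ω = 69.7407×25/25 = 69.7407 rpm, dir flips to −; running = −69.7407
Stage 4 [68T→75T]: ω = 69.7407×68/75 = 63.2316 rpm, dir flips to +; running = +63.2316
Stage 5 [27T→88T]: ω = 63.2316×27/88 = 19.4006 rpm, dir flips to −; running = −19.4006
Stage 6 [96T→93T]: ω = 19.4006×96/93 = 20.0264 rpm, dir flips to +; running = +20.0264

+20.0264 rpm (same as input, |ω| = 20.0264 rpm)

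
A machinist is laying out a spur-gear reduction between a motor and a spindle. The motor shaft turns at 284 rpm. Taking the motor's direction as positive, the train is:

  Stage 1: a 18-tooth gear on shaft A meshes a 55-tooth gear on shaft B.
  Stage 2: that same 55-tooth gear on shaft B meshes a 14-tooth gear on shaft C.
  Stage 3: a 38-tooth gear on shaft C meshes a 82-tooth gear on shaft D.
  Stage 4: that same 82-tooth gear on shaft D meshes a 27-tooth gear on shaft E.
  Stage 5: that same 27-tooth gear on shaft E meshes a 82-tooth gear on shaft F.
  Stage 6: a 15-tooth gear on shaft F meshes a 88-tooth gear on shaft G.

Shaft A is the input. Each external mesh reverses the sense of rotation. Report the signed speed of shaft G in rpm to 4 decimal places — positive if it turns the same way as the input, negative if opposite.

Stage 1 [18T→55T]: ω = 284.0000×18/55 = 92.9455 rpm, dir flips to −; running = −92.9455
Stage 2 [55T→14T]: ω = 92.9455×55/14 = 365.1429 rpm, dir flips to +; running = +365.1429
Stage 3 [38T→82T]: ω = 365.1429×38/82 = 169.2125 rpm, dir flips to −; running = −169.2125
Stage 4 [82T→27T]: ω = 169.2125×82/27 = 513.9048 rpm, dir flips to +; running = +513.9048
Stage 5 [27T→82T]: ω = 513.9048×27/82 = 169.2125 rpm, dir flips to −; running = −169.2125
Stage 6 [15T→88T]: ω = 169.2125×15/88 = 28.8430 rpm, dir flips to +; running = +28.8430

+28.8430 rpm (same as input, |ω| = 28.8430 rpm)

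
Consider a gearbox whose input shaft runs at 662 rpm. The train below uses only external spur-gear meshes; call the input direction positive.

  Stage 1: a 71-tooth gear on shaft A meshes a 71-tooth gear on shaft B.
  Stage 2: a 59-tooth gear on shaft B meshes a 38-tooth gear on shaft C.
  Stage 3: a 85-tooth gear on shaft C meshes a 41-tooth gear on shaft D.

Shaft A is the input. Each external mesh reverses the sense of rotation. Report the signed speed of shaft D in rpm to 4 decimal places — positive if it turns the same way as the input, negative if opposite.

-2130.8922 rpm (opposite to input, |ω| = 2130.8922 rpm)

Stage 1 [71T→71T]: ω = 662.0000×71/71 = 662.0000 rpm, dir flips to −; running = −662.0000
Stage 2 [59T→38T]: ω = 662.0000×59/38 = 1027.8421 rpm, dir flips to +; running = +1027.8421
Stage 3 [85T→41T]: ω = 1027.8421×85/41 = 2130.8922 rpm, dir flips to −; running = −2130.8922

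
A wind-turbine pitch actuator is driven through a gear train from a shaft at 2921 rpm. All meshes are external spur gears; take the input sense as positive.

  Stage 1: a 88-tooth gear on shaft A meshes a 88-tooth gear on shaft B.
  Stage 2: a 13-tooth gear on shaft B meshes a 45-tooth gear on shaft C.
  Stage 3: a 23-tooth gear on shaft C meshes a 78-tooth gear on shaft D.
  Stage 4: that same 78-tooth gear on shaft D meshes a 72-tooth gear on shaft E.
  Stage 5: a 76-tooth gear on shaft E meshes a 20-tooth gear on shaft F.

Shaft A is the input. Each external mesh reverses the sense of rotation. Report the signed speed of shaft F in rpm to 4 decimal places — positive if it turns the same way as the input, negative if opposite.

-1024.3334 rpm (opposite to input, |ω| = 1024.3334 rpm)

Stage 1 [88T→88T]: ω = 2921.0000×88/88 = 2921.0000 rpm, dir flips to −; running = −2921.0000
Stage 2 [13T→45T]: ω = 2921.0000×13/45 = 843.8444 rpm, dir flips to +; running = +843.8444
Stage 3 [23T→78T]: ω = 843.8444×23/78 = 248.8259 rpm, dir flips to −; running = −248.8259
Stage 4 [78T→72T]: ω = 248.8259×78/72 = 269.5614 rpm, dir flips to +; running = +269.5614
Stage 5 [76T→20T]: ω = 269.5614×76/20 = 1024.3334 rpm, dir flips to −; running = −1024.3334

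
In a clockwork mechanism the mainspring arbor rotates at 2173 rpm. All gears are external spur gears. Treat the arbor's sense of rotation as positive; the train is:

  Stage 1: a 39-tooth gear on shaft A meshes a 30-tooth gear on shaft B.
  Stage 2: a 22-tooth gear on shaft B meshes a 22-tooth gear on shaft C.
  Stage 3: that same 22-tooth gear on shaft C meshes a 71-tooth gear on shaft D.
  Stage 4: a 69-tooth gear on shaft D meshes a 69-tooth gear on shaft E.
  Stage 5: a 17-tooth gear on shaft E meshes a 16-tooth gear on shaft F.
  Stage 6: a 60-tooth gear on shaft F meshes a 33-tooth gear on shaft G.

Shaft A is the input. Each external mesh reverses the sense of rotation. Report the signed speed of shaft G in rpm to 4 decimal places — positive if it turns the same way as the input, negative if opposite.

Stage 1 [39T→30T]: ω = 2173.0000×39/30 = 2824.9000 rpm, dir flips to −; running = −2824.9000
Stage 2 [22T→22T]: ω = 2824.9000×22/22 = 2824.9000 rpm, dir flips to +; running = +2824.9000
Stage 3 [22T→71T]: ω = 2824.9000×22/71 = 875.3211 rpm, dir flips to −; running = −875.3211
Stage 4 [69T→69T]: ω = 875.3211×69/69 = 875.3211 rpm, dir flips to +; running = +875.3211
Stage 5 [17T→16T]: ω = 875.3211×17/16 = 930.0287 rpm, dir flips to −; running = −930.0287
Stage 6 [60T→33T]: ω = 930.0287×60/33 = 1690.9613 rpm, dir flips to +; running = +1690.9613

+1690.9613 rpm (same as input, |ω| = 1690.9613 rpm)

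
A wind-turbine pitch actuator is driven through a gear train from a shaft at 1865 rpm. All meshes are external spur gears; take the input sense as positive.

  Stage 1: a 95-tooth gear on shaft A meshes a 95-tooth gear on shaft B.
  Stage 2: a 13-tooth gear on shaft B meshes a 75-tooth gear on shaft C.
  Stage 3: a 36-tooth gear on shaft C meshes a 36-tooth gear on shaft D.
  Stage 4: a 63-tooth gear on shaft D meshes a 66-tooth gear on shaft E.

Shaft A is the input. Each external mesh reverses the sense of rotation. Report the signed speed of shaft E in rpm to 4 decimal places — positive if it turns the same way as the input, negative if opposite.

Stage 1 [95T→95T]: ω = 1865.0000×95/95 = 1865.0000 rpm, dir flips to −; running = −1865.0000
Stage 2 [13T→75T]: ω = 1865.0000×13/75 = 323.2667 rpm, dir flips to +; running = +323.2667
Stage 3 [36T→36T]: ω = 323.2667×36/36 = 323.2667 rpm, dir flips to −; running = −323.2667
Stage 4 [63T→66T]: ω = 323.2667×63/66 = 308.5727 rpm, dir flips to +; running = +308.5727

+308.5727 rpm (same as input, |ω| = 308.5727 rpm)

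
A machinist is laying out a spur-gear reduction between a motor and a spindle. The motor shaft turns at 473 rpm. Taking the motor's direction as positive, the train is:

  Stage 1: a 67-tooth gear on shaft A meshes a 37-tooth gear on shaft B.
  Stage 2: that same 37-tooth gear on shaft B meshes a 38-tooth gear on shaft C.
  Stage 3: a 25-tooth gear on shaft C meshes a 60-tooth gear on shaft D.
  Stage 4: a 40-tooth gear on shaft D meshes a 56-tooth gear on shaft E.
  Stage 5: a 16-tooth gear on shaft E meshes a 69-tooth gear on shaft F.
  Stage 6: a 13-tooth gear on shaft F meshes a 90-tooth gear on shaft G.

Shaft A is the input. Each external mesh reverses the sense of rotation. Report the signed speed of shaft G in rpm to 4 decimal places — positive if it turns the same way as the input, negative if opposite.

Stage 1 [67T→37T]: ω = 473.0000×67/37 = 856.5135 rpm, dir flips to −; running = −856.5135
Stage 2 [37T→38T]: ω = 856.5135×37/38 = 833.9737 rpm, dir flips to +; running = +833.9737
Stage 3 [25T→60T]: ω = 833.9737×25/60 = 347.4890 rpm, dir flips to −; running = −347.4890
Stage 4 [40T→56T]: ω = 347.4890×40/56 = 248.2065 rpm, dir flips to +; running = +248.2065
Stage 5 [16T→69T]: ω = 248.2065×16/69 = 57.5551 rpm, dir flips to −; running = −57.5551
Stage 6 [13T→90T]: ω = 57.5551×13/90 = 8.3135 rpm, dir flips to +; running = +8.3135

+8.3135 rpm (same as input, |ω| = 8.3135 rpm)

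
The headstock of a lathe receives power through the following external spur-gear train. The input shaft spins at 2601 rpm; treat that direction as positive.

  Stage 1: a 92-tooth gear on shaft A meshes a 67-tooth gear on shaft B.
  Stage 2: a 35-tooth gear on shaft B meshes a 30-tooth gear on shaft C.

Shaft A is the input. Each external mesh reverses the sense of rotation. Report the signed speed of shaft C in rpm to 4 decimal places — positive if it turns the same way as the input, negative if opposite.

+4166.7761 rpm (same as input, |ω| = 4166.7761 rpm)

Stage 1 [92T→67T]: ω = 2601.0000×92/67 = 3571.5224 rpm, dir flips to −; running = −3571.5224
Stage 2 [35T→30T]: ω = 3571.5224×35/30 = 4166.7761 rpm, dir flips to +; running = +4166.7761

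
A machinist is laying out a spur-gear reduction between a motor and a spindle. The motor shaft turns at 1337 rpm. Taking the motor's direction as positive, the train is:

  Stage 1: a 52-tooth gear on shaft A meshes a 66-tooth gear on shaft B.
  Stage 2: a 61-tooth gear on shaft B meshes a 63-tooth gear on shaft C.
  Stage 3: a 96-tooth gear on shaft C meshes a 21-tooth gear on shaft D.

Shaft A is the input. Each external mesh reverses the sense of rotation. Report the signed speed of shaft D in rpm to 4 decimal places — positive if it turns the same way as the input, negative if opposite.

-4662.6417 rpm (opposite to input, |ω| = 4662.6417 rpm)

Stage 1 [52T→66T]: ω = 1337.0000×52/66 = 1053.3939 rpm, dir flips to −; running = −1053.3939
Stage 2 [61T→63T]: ω = 1053.3939×61/63 = 1019.9529 rpm, dir flips to +; running = +1019.9529
Stage 3 [96T→21T]: ω = 1019.9529×96/21 = 4662.6417 rpm, dir flips to −; running = −4662.6417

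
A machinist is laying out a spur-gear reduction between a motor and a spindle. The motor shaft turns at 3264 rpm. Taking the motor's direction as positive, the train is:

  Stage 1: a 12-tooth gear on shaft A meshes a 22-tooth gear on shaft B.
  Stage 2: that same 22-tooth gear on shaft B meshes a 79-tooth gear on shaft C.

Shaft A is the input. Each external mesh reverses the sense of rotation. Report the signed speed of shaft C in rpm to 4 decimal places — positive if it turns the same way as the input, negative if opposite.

Stage 1 [12T→22T]: ω = 3264.0000×12/22 = 1780.3636 rpm, dir flips to −; running = −1780.3636
Stage 2 [22T→79T]: ω = 1780.3636×22/79 = 495.7975 rpm, dir flips to +; running = +495.7975

+495.7975 rpm (same as input, |ω| = 495.7975 rpm)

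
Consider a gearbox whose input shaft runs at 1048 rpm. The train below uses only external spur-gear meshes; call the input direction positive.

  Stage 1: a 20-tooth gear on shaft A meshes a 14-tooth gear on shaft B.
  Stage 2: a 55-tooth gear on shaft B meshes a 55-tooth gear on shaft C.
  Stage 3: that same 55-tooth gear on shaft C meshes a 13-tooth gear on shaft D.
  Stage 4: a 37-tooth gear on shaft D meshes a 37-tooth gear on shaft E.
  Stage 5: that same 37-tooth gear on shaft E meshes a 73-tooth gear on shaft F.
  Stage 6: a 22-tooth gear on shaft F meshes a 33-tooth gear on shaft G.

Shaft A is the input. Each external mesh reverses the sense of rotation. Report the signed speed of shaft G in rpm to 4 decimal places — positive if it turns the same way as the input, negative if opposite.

Stage 1 [20T→14T]: ω = 1048.0000×20/14 = 1497.1429 rpm, dir flips to −; running = −1497.1429
Stage 2 [55T→55T]: ω = 1497.1429×55/55 = 1497.1429 rpm, dir flips to +; running = +1497.1429
Stage 3 [55T→13T]: ω = 1497.1429×55/13 = 6334.0659 rpm, dir flips to −; running = −6334.0659
Stage 4 [37T→37T]: ω = 6334.0659×37/37 = 6334.0659 rpm, dir flips to +; running = +6334.0659
Stage 5 [37T→73T]: ω = 6334.0659×37/73 = 3210.4170 rpm, dir flips to −; running = −3210.4170
Stage 6 [22T→33T]: ω = 3210.4170×22/33 = 2140.2780 rpm, dir flips to +; running = +2140.2780

+2140.2780 rpm (same as input, |ω| = 2140.2780 rpm)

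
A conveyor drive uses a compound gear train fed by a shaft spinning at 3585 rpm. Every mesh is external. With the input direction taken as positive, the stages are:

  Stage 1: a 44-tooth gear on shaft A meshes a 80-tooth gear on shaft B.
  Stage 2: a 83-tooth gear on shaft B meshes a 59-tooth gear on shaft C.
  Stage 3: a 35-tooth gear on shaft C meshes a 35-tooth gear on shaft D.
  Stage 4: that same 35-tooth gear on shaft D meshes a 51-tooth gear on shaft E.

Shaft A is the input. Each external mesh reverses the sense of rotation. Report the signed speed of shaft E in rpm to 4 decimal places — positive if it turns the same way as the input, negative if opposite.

+1903.6004 rpm (same as input, |ω| = 1903.6004 rpm)

Stage 1 [44T→80T]: ω = 3585.0000×44/80 = 1971.7500 rpm, dir flips to −; running = −1971.7500
Stage 2 [83T→59T]: ω = 1971.7500×83/59 = 2773.8178 rpm, dir flips to +; running = +2773.8178
Stage 3 [35T→35T]: ω = 2773.8178×35/35 = 2773.8178 rpm, dir flips to −; running = −2773.8178
Stage 4 [35T→51T]: ω = 2773.8178×35/51 = 1903.6004 rpm, dir flips to +; running = +1903.6004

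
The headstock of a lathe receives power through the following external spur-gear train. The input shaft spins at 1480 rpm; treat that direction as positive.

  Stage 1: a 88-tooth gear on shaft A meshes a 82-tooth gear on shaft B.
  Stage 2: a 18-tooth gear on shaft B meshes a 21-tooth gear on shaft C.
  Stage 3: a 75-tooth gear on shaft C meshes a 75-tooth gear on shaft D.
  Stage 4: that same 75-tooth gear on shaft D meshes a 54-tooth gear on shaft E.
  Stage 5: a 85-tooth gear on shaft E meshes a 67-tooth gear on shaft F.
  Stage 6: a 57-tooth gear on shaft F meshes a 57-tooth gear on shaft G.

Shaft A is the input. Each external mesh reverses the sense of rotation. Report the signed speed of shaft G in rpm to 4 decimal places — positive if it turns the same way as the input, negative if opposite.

+2398.8074 rpm (same as input, |ω| = 2398.8074 rpm)

Stage 1 [88T→82T]: ω = 1480.0000×88/82 = 1588.2927 rpm, dir flips to −; running = −1588.2927
Stage 2 [18T→21T]: ω = 1588.2927×18/21 = 1361.3937 rpm, dir flips to +; running = +1361.3937
Stage 3 [75T→75T]: ω = 1361.3937×75/75 = 1361.3937 rpm, dir flips to −; running = −1361.3937
Stage 4 [75T→54T]: ω = 1361.3937×75/54 = 1890.8246 rpm, dir flips to +; running = +1890.8246
Stage 5 [85T→67T]: ω = 1890.8246×85/67 = 2398.8074 rpm, dir flips to −; running = −2398.8074
Stage 6 [57T→57T]: ω = 2398.8074×57/57 = 2398.8074 rpm, dir flips to +; running = +2398.8074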